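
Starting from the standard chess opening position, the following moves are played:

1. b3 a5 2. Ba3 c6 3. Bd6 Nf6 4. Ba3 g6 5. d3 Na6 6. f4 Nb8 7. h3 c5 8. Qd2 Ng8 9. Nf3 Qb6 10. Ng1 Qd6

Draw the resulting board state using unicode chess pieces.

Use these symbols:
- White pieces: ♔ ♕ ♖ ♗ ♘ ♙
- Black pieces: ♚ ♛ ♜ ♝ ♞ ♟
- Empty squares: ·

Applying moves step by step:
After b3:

♜ ♞ ♝ ♛ ♚ ♝ ♞ ♜
♟ ♟ ♟ ♟ ♟ ♟ ♟ ♟
· · · · · · · ·
· · · · · · · ·
· · · · · · · ·
· ♙ · · · · · ·
♙ · ♙ ♙ ♙ ♙ ♙ ♙
♖ ♘ ♗ ♕ ♔ ♗ ♘ ♖


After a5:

♜ ♞ ♝ ♛ ♚ ♝ ♞ ♜
· ♟ ♟ ♟ ♟ ♟ ♟ ♟
· · · · · · · ·
♟ · · · · · · ·
· · · · · · · ·
· ♙ · · · · · ·
♙ · ♙ ♙ ♙ ♙ ♙ ♙
♖ ♘ ♗ ♕ ♔ ♗ ♘ ♖


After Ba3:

♜ ♞ ♝ ♛ ♚ ♝ ♞ ♜
· ♟ ♟ ♟ ♟ ♟ ♟ ♟
· · · · · · · ·
♟ · · · · · · ·
· · · · · · · ·
♗ ♙ · · · · · ·
♙ · ♙ ♙ ♙ ♙ ♙ ♙
♖ ♘ · ♕ ♔ ♗ ♘ ♖


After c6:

♜ ♞ ♝ ♛ ♚ ♝ ♞ ♜
· ♟ · ♟ ♟ ♟ ♟ ♟
· · ♟ · · · · ·
♟ · · · · · · ·
· · · · · · · ·
♗ ♙ · · · · · ·
♙ · ♙ ♙ ♙ ♙ ♙ ♙
♖ ♘ · ♕ ♔ ♗ ♘ ♖


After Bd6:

♜ ♞ ♝ ♛ ♚ ♝ ♞ ♜
· ♟ · ♟ ♟ ♟ ♟ ♟
· · ♟ ♗ · · · ·
♟ · · · · · · ·
· · · · · · · ·
· ♙ · · · · · ·
♙ · ♙ ♙ ♙ ♙ ♙ ♙
♖ ♘ · ♕ ♔ ♗ ♘ ♖


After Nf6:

♜ ♞ ♝ ♛ ♚ ♝ · ♜
· ♟ · ♟ ♟ ♟ ♟ ♟
· · ♟ ♗ · ♞ · ·
♟ · · · · · · ·
· · · · · · · ·
· ♙ · · · · · ·
♙ · ♙ ♙ ♙ ♙ ♙ ♙
♖ ♘ · ♕ ♔ ♗ ♘ ♖


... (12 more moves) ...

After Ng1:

♜ ♞ ♝ · ♚ ♝ ♞ ♜
· ♟ · ♟ ♟ ♟ · ♟
· ♛ · · · · ♟ ·
♟ · ♟ · · · · ·
· · · · · ♙ · ·
♗ ♙ · ♙ · · · ♙
♙ · ♙ ♕ ♙ · ♙ ·
♖ ♘ · · ♔ ♗ ♘ ♖


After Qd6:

♜ ♞ ♝ · ♚ ♝ ♞ ♜
· ♟ · ♟ ♟ ♟ · ♟
· · · ♛ · · ♟ ·
♟ · ♟ · · · · ·
· · · · · ♙ · ·
♗ ♙ · ♙ · · · ♙
♙ · ♙ ♕ ♙ · ♙ ·
♖ ♘ · · ♔ ♗ ♘ ♖



  a b c d e f g h
  ─────────────────
8│♜ ♞ ♝ · ♚ ♝ ♞ ♜│8
7│· ♟ · ♟ ♟ ♟ · ♟│7
6│· · · ♛ · · ♟ ·│6
5│♟ · ♟ · · · · ·│5
4│· · · · · ♙ · ·│4
3│♗ ♙ · ♙ · · · ♙│3
2│♙ · ♙ ♕ ♙ · ♙ ·│2
1│♖ ♘ · · ♔ ♗ ♘ ♖│1
  ─────────────────
  a b c d e f g h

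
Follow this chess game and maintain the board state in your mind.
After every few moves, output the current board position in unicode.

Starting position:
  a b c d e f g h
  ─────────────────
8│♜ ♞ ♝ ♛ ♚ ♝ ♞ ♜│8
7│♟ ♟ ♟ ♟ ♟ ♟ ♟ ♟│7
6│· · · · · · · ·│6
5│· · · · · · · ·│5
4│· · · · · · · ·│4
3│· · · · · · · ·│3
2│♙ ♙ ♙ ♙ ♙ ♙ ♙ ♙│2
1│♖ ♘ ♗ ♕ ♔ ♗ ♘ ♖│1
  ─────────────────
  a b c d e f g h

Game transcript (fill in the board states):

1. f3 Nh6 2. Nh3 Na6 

  a b c d e f g h
  ─────────────────
8│♜ · ♝ ♛ ♚ ♝ · ♜│8
7│♟ ♟ ♟ ♟ ♟ ♟ ♟ ♟│7
6│♞ · · · · · · ♞│6
5│· · · · · · · ·│5
4│· · · · · · · ·│4
3│· · · · · ♙ · ♘│3
2│♙ ♙ ♙ ♙ ♙ · ♙ ♙│2
1│♖ ♘ ♗ ♕ ♔ ♗ · ♖│1
  ─────────────────
  a b c d e f g h

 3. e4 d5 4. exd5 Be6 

  a b c d e f g h
  ─────────────────
8│♜ · · ♛ ♚ ♝ · ♜│8
7│♟ ♟ ♟ · ♟ ♟ ♟ ♟│7
6│♞ · · · ♝ · · ♞│6
5│· · · ♙ · · · ·│5
4│· · · · · · · ·│4
3│· · · · · ♙ · ♘│3
2│♙ ♙ ♙ ♙ · · ♙ ♙│2
1│♖ ♘ ♗ ♕ ♔ ♗ · ♖│1
  ─────────────────
  a b c d e f g h

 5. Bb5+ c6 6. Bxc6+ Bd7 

  a b c d e f g h
  ─────────────────
8│♜ · · ♛ ♚ ♝ · ♜│8
7│♟ ♟ · ♝ ♟ ♟ ♟ ♟│7
6│♞ · ♗ · · · · ♞│6
5│· · · ♙ · · · ·│5
4│· · · · · · · ·│4
3│· · · · · ♙ · ♘│3
2│♙ ♙ ♙ ♙ · · ♙ ♙│2
1│♖ ♘ ♗ ♕ ♔ · · ♖│1
  ─────────────────
  a b c d e f g h

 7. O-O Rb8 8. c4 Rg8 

  a b c d e f g h
  ─────────────────
8│· ♜ · ♛ ♚ ♝ ♜ ·│8
7│♟ ♟ · ♝ ♟ ♟ ♟ ♟│7
6│♞ · ♗ · · · · ♞│6
5│· · · ♙ · · · ·│5
4│· · ♙ · · · · ·│4
3│· · · · · ♙ · ♘│3
2│♙ ♙ · ♙ · · ♙ ♙│2
1│♖ ♘ ♗ ♕ · ♖ ♔ ·│1
  ─────────────────
  a b c d e f g h

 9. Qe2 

  a b c d e f g h
  ─────────────────
8│· ♜ · ♛ ♚ ♝ ♜ ·│8
7│♟ ♟ · ♝ ♟ ♟ ♟ ♟│7
6│♞ · ♗ · · · · ♞│6
5│· · · ♙ · · · ·│5
4│· · ♙ · · · · ·│4
3│· · · · · ♙ · ♘│3
2│♙ ♙ · ♙ ♕ · ♙ ♙│2
1│♖ ♘ ♗ · · ♖ ♔ ·│1
  ─────────────────
  a b c d e f g h


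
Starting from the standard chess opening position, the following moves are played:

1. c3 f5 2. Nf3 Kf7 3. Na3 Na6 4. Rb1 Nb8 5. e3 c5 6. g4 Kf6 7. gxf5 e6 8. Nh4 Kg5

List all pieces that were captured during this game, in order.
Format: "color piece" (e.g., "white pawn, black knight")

Tracking captures:
  gxf5: captured black pawn

black pawn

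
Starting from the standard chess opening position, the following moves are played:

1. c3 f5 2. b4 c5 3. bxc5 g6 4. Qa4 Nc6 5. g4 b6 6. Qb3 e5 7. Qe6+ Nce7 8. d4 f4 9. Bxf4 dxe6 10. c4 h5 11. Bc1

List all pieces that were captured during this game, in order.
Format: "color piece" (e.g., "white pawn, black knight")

Tracking captures:
  bxc5: captured black pawn
  Bxf4: captured black pawn
  dxe6: captured white queen

black pawn, black pawn, white queen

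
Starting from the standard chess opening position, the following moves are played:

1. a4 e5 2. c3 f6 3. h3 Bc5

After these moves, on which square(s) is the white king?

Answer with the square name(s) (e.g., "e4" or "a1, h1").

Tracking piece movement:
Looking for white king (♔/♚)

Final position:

  a b c d e f g h
  ─────────────────
8│♜ ♞ ♝ ♛ ♚ · ♞ ♜│8
7│♟ ♟ ♟ ♟ · · ♟ ♟│7
6│· · · · · ♟ · ·│6
5│· · ♝ · ♟ · · ·│5
4│♙ · · · · · · ·│4
3│· · ♙ · · · · ♙│3
2│· ♙ · ♙ ♙ ♙ ♙ ·│2
1│♖ ♘ ♗ ♕ ♔ ♗ ♘ ♖│1
  ─────────────────
  a b c d e f g h


e1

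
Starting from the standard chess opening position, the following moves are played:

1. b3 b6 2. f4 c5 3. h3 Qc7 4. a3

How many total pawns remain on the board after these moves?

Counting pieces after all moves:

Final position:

  a b c d e f g h
  ─────────────────
8│♜ ♞ ♝ · ♚ ♝ ♞ ♜│8
7│♟ · ♛ ♟ ♟ ♟ ♟ ♟│7
6│· ♟ · · · · · ·│6
5│· · ♟ · · · · ·│5
4│· · · · · ♙ · ·│4
3│♙ ♙ · · · · · ♙│3
2│· · ♙ ♙ ♙ · ♙ ·│2
1│♖ ♘ ♗ ♕ ♔ ♗ ♘ ♖│1
  ─────────────────
  a b c d e f g h


16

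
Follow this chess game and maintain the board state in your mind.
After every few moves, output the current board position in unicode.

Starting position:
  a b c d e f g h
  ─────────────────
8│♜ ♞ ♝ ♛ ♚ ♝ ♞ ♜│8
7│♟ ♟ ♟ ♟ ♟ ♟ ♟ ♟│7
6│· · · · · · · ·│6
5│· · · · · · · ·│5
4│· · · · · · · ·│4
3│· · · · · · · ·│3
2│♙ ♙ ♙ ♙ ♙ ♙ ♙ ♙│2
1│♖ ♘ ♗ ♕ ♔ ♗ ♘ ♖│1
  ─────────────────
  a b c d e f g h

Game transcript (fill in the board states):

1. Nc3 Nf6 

  a b c d e f g h
  ─────────────────
8│♜ ♞ ♝ ♛ ♚ ♝ · ♜│8
7│♟ ♟ ♟ ♟ ♟ ♟ ♟ ♟│7
6│· · · · · ♞ · ·│6
5│· · · · · · · ·│5
4│· · · · · · · ·│4
3│· · ♘ · · · · ·│3
2│♙ ♙ ♙ ♙ ♙ ♙ ♙ ♙│2
1│♖ · ♗ ♕ ♔ ♗ ♘ ♖│1
  ─────────────────
  a b c d e f g h

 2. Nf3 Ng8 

  a b c d e f g h
  ─────────────────
8│♜ ♞ ♝ ♛ ♚ ♝ ♞ ♜│8
7│♟ ♟ ♟ ♟ ♟ ♟ ♟ ♟│7
6│· · · · · · · ·│6
5│· · · · · · · ·│5
4│· · · · · · · ·│4
3│· · ♘ · · ♘ · ·│3
2│♙ ♙ ♙ ♙ ♙ ♙ ♙ ♙│2
1│♖ · ♗ ♕ ♔ ♗ · ♖│1
  ─────────────────
  a b c d e f g h

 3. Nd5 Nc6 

  a b c d e f g h
  ─────────────────
8│♜ · ♝ ♛ ♚ ♝ ♞ ♜│8
7│♟ ♟ ♟ ♟ ♟ ♟ ♟ ♟│7
6│· · ♞ · · · · ·│6
5│· · · ♘ · · · ·│5
4│· · · · · · · ·│4
3│· · · · · ♘ · ·│3
2│♙ ♙ ♙ ♙ ♙ ♙ ♙ ♙│2
1│♖ · ♗ ♕ ♔ ♗ · ♖│1
  ─────────────────
  a b c d e f g h



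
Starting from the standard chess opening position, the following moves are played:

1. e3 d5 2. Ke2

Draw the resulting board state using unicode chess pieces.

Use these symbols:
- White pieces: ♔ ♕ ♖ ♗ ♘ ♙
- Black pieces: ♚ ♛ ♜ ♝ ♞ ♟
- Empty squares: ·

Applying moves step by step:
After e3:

♜ ♞ ♝ ♛ ♚ ♝ ♞ ♜
♟ ♟ ♟ ♟ ♟ ♟ ♟ ♟
· · · · · · · ·
· · · · · · · ·
· · · · · · · ·
· · · · ♙ · · ·
♙ ♙ ♙ ♙ · ♙ ♙ ♙
♖ ♘ ♗ ♕ ♔ ♗ ♘ ♖


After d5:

♜ ♞ ♝ ♛ ♚ ♝ ♞ ♜
♟ ♟ ♟ · ♟ ♟ ♟ ♟
· · · · · · · ·
· · · ♟ · · · ·
· · · · · · · ·
· · · · ♙ · · ·
♙ ♙ ♙ ♙ · ♙ ♙ ♙
♖ ♘ ♗ ♕ ♔ ♗ ♘ ♖


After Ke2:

♜ ♞ ♝ ♛ ♚ ♝ ♞ ♜
♟ ♟ ♟ · ♟ ♟ ♟ ♟
· · · · · · · ·
· · · ♟ · · · ·
· · · · · · · ·
· · · · ♙ · · ·
♙ ♙ ♙ ♙ ♔ ♙ ♙ ♙
♖ ♘ ♗ ♕ · ♗ ♘ ♖



  a b c d e f g h
  ─────────────────
8│♜ ♞ ♝ ♛ ♚ ♝ ♞ ♜│8
7│♟ ♟ ♟ · ♟ ♟ ♟ ♟│7
6│· · · · · · · ·│6
5│· · · ♟ · · · ·│5
4│· · · · · · · ·│4
3│· · · · ♙ · · ·│3
2│♙ ♙ ♙ ♙ ♔ ♙ ♙ ♙│2
1│♖ ♘ ♗ ♕ · ♗ ♘ ♖│1
  ─────────────────
  a b c d e f g h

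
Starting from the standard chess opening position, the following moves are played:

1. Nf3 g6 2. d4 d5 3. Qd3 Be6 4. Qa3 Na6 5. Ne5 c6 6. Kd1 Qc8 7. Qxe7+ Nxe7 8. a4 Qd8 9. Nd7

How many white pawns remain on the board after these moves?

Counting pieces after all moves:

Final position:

  a b c d e f g h
  ─────────────────
8│♜ · · ♛ ♚ ♝ · ♜│8
7│♟ ♟ · ♘ ♞ ♟ · ♟│7
6│♞ · ♟ · ♝ · ♟ ·│6
5│· · · ♟ · · · ·│5
4│♙ · · ♙ · · · ·│4
3│· · · · · · · ·│3
2│· ♙ ♙ · ♙ ♙ ♙ ♙│2
1│♖ ♘ ♗ ♔ · ♗ · ♖│1
  ─────────────────
  a b c d e f g h


8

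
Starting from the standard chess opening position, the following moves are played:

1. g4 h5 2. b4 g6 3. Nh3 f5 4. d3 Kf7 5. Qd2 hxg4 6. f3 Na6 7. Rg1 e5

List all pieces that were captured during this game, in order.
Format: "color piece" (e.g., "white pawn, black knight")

Tracking captures:
  hxg4: captured white pawn

white pawn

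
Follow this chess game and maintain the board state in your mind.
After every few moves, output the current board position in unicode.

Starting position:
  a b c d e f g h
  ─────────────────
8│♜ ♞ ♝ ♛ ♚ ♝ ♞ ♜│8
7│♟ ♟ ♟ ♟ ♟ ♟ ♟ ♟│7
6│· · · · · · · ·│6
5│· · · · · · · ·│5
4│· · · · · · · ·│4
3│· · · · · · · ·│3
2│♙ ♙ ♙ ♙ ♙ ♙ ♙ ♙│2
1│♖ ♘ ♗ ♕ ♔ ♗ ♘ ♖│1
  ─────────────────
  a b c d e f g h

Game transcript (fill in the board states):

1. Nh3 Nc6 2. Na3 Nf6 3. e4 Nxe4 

  a b c d e f g h
  ─────────────────
8│♜ · ♝ ♛ ♚ ♝ · ♜│8
7│♟ ♟ ♟ ♟ ♟ ♟ ♟ ♟│7
6│· · ♞ · · · · ·│6
5│· · · · · · · ·│5
4│· · · · ♞ · · ·│4
3│♘ · · · · · · ♘│3
2│♙ ♙ ♙ ♙ · ♙ ♙ ♙│2
1│♖ · ♗ ♕ ♔ ♗ · ♖│1
  ─────────────────
  a b c d e f g h

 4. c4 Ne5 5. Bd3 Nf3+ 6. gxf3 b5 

  a b c d e f g h
  ─────────────────
8│♜ · ♝ ♛ ♚ ♝ · ♜│8
7│♟ · ♟ ♟ ♟ ♟ ♟ ♟│7
6│· · · · · · · ·│6
5│· ♟ · · · · · ·│5
4│· · ♙ · ♞ · · ·│4
3│♘ · · ♗ · ♙ · ♘│3
2│♙ ♙ · ♙ · ♙ · ♙│2
1│♖ · ♗ ♕ ♔ · · ♖│1
  ─────────────────
  a b c d e f g h

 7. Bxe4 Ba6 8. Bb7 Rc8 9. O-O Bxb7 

  a b c d e f g h
  ─────────────────
8│· · ♜ ♛ ♚ ♝ · ♜│8
7│♟ ♝ ♟ ♟ ♟ ♟ ♟ ♟│7
6│· · · · · · · ·│6
5│· ♟ · · · · · ·│5
4│· · ♙ · · · · ·│4
3│♘ · · · · ♙ · ♘│3
2│♙ ♙ · ♙ · ♙ · ♙│2
1│♖ · ♗ ♕ · ♖ ♔ ·│1
  ─────────────────
  a b c d e f g h

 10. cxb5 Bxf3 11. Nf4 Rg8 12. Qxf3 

  a b c d e f g h
  ─────────────────
8│· · ♜ ♛ ♚ ♝ ♜ ·│8
7│♟ · ♟ ♟ ♟ ♟ ♟ ♟│7
6│· · · · · · · ·│6
5│· ♙ · · · · · ·│5
4│· · · · · ♘ · ·│4
3│♘ · · · · ♕ · ·│3
2│♙ ♙ · ♙ · ♙ · ♙│2
1│♖ · ♗ · · ♖ ♔ ·│1
  ─────────────────
  a b c d e f g h


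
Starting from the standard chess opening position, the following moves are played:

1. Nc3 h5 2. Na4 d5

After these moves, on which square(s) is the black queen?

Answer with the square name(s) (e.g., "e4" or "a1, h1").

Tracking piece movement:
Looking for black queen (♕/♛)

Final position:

  a b c d e f g h
  ─────────────────
8│♜ ♞ ♝ ♛ ♚ ♝ ♞ ♜│8
7│♟ ♟ ♟ · ♟ ♟ ♟ ·│7
6│· · · · · · · ·│6
5│· · · ♟ · · · ♟│5
4│♘ · · · · · · ·│4
3│· · · · · · · ·│3
2│♙ ♙ ♙ ♙ ♙ ♙ ♙ ♙│2
1│♖ · ♗ ♕ ♔ ♗ ♘ ♖│1
  ─────────────────
  a b c d e f g h


d8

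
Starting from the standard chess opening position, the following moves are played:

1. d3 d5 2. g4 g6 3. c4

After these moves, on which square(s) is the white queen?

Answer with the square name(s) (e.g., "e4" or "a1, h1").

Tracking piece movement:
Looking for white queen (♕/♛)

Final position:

  a b c d e f g h
  ─────────────────
8│♜ ♞ ♝ ♛ ♚ ♝ ♞ ♜│8
7│♟ ♟ ♟ · ♟ ♟ · ♟│7
6│· · · · · · ♟ ·│6
5│· · · ♟ · · · ·│5
4│· · ♙ · · · ♙ ·│4
3│· · · ♙ · · · ·│3
2│♙ ♙ · · ♙ ♙ · ♙│2
1│♖ ♘ ♗ ♕ ♔ ♗ ♘ ♖│1
  ─────────────────
  a b c d e f g h


d1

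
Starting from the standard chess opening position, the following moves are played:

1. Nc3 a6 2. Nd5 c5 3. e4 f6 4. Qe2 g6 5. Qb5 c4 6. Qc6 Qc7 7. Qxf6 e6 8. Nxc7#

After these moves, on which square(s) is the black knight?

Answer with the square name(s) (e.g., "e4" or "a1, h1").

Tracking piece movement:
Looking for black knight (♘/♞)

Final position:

  a b c d e f g h
  ─────────────────
8│♜ ♞ ♝ · ♚ ♝ ♞ ♜│8
7│· ♟ ♘ ♟ · · · ♟│7
6│♟ · · · ♟ ♕ ♟ ·│6
5│· · · · · · · ·│5
4│· · ♟ · ♙ · · ·│4
3│· · · · · · · ·│3
2│♙ ♙ ♙ ♙ · ♙ ♙ ♙│2
1│♖ · ♗ · ♔ ♗ ♘ ♖│1
  ─────────────────
  a b c d e f g h


b8, g8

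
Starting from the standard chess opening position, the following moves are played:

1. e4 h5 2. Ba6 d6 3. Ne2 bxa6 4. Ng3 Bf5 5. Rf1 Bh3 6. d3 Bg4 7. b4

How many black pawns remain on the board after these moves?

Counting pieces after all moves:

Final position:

  a b c d e f g h
  ─────────────────
8│♜ ♞ · ♛ ♚ ♝ ♞ ♜│8
7│♟ · ♟ · ♟ ♟ ♟ ·│7
6│♟ · · ♟ · · · ·│6
5│· · · · · · · ♟│5
4│· ♙ · · ♙ · ♝ ·│4
3│· · · ♙ · · ♘ ·│3
2│♙ · ♙ · · ♙ ♙ ♙│2
1│♖ ♘ ♗ ♕ ♔ ♖ · ·│1
  ─────────────────
  a b c d e f g h


8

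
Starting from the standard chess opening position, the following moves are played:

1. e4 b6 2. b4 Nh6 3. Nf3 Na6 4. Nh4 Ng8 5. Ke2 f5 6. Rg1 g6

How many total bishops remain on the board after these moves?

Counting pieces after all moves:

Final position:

  a b c d e f g h
  ─────────────────
8│♜ · ♝ ♛ ♚ ♝ ♞ ♜│8
7│♟ · ♟ ♟ ♟ · · ♟│7
6│♞ ♟ · · · · ♟ ·│6
5│· · · · · ♟ · ·│5
4│· ♙ · · ♙ · · ♘│4
3│· · · · · · · ·│3
2│♙ · ♙ ♙ ♔ ♙ ♙ ♙│2
1│♖ ♘ ♗ ♕ · ♗ ♖ ·│1
  ─────────────────
  a b c d e f g h


4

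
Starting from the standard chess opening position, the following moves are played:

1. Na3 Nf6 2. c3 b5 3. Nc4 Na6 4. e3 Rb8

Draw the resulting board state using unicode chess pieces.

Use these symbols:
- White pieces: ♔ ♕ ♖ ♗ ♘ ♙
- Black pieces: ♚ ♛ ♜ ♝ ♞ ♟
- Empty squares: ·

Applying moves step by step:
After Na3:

♜ ♞ ♝ ♛ ♚ ♝ ♞ ♜
♟ ♟ ♟ ♟ ♟ ♟ ♟ ♟
· · · · · · · ·
· · · · · · · ·
· · · · · · · ·
♘ · · · · · · ·
♙ ♙ ♙ ♙ ♙ ♙ ♙ ♙
♖ · ♗ ♕ ♔ ♗ ♘ ♖


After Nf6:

♜ ♞ ♝ ♛ ♚ ♝ · ♜
♟ ♟ ♟ ♟ ♟ ♟ ♟ ♟
· · · · · ♞ · ·
· · · · · · · ·
· · · · · · · ·
♘ · · · · · · ·
♙ ♙ ♙ ♙ ♙ ♙ ♙ ♙
♖ · ♗ ♕ ♔ ♗ ♘ ♖


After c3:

♜ ♞ ♝ ♛ ♚ ♝ · ♜
♟ ♟ ♟ ♟ ♟ ♟ ♟ ♟
· · · · · ♞ · ·
· · · · · · · ·
· · · · · · · ·
♘ · ♙ · · · · ·
♙ ♙ · ♙ ♙ ♙ ♙ ♙
♖ · ♗ ♕ ♔ ♗ ♘ ♖


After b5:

♜ ♞ ♝ ♛ ♚ ♝ · ♜
♟ · ♟ ♟ ♟ ♟ ♟ ♟
· · · · · ♞ · ·
· ♟ · · · · · ·
· · · · · · · ·
♘ · ♙ · · · · ·
♙ ♙ · ♙ ♙ ♙ ♙ ♙
♖ · ♗ ♕ ♔ ♗ ♘ ♖


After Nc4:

♜ ♞ ♝ ♛ ♚ ♝ · ♜
♟ · ♟ ♟ ♟ ♟ ♟ ♟
· · · · · ♞ · ·
· ♟ · · · · · ·
· · ♘ · · · · ·
· · ♙ · · · · ·
♙ ♙ · ♙ ♙ ♙ ♙ ♙
♖ · ♗ ♕ ♔ ♗ ♘ ♖


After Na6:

♜ · ♝ ♛ ♚ ♝ · ♜
♟ · ♟ ♟ ♟ ♟ ♟ ♟
♞ · · · · ♞ · ·
· ♟ · · · · · ·
· · ♘ · · · · ·
· · ♙ · · · · ·
♙ ♙ · ♙ ♙ ♙ ♙ ♙
♖ · ♗ ♕ ♔ ♗ ♘ ♖


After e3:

♜ · ♝ ♛ ♚ ♝ · ♜
♟ · ♟ ♟ ♟ ♟ ♟ ♟
♞ · · · · ♞ · ·
· ♟ · · · · · ·
· · ♘ · · · · ·
· · ♙ · ♙ · · ·
♙ ♙ · ♙ · ♙ ♙ ♙
♖ · ♗ ♕ ♔ ♗ ♘ ♖


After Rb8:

· ♜ ♝ ♛ ♚ ♝ · ♜
♟ · ♟ ♟ ♟ ♟ ♟ ♟
♞ · · · · ♞ · ·
· ♟ · · · · · ·
· · ♘ · · · · ·
· · ♙ · ♙ · · ·
♙ ♙ · ♙ · ♙ ♙ ♙
♖ · ♗ ♕ ♔ ♗ ♘ ♖



  a b c d e f g h
  ─────────────────
8│· ♜ ♝ ♛ ♚ ♝ · ♜│8
7│♟ · ♟ ♟ ♟ ♟ ♟ ♟│7
6│♞ · · · · ♞ · ·│6
5│· ♟ · · · · · ·│5
4│· · ♘ · · · · ·│4
3│· · ♙ · ♙ · · ·│3
2│♙ ♙ · ♙ · ♙ ♙ ♙│2
1│♖ · ♗ ♕ ♔ ♗ ♘ ♖│1
  ─────────────────
  a b c d e f g h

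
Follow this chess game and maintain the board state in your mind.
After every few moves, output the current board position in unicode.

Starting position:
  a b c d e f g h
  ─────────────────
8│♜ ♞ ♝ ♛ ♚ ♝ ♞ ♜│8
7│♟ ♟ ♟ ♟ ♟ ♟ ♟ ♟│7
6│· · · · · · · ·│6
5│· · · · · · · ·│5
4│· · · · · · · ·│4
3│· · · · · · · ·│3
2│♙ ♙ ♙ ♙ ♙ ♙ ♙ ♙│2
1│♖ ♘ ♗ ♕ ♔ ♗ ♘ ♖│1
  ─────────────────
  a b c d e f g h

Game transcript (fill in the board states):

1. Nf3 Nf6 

  a b c d e f g h
  ─────────────────
8│♜ ♞ ♝ ♛ ♚ ♝ · ♜│8
7│♟ ♟ ♟ ♟ ♟ ♟ ♟ ♟│7
6│· · · · · ♞ · ·│6
5│· · · · · · · ·│5
4│· · · · · · · ·│4
3│· · · · · ♘ · ·│3
2│♙ ♙ ♙ ♙ ♙ ♙ ♙ ♙│2
1│♖ ♘ ♗ ♕ ♔ ♗ · ♖│1
  ─────────────────
  a b c d e f g h

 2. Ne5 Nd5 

  a b c d e f g h
  ─────────────────
8│♜ ♞ ♝ ♛ ♚ ♝ · ♜│8
7│♟ ♟ ♟ ♟ ♟ ♟ ♟ ♟│7
6│· · · · · · · ·│6
5│· · · ♞ ♘ · · ·│5
4│· · · · · · · ·│4
3│· · · · · · · ·│3
2│♙ ♙ ♙ ♙ ♙ ♙ ♙ ♙│2
1│♖ ♘ ♗ ♕ ♔ ♗ · ♖│1
  ─────────────────
  a b c d e f g h

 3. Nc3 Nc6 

  a b c d e f g h
  ─────────────────
8│♜ · ♝ ♛ ♚ ♝ · ♜│8
7│♟ ♟ ♟ ♟ ♟ ♟ ♟ ♟│7
6│· · ♞ · · · · ·│6
5│· · · ♞ ♘ · · ·│5
4│· · · · · · · ·│4
3│· · ♘ · · · · ·│3
2│♙ ♙ ♙ ♙ ♙ ♙ ♙ ♙│2
1│♖ · ♗ ♕ ♔ ♗ · ♖│1
  ─────────────────
  a b c d e f g h

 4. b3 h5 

  a b c d e f g h
  ─────────────────
8│♜ · ♝ ♛ ♚ ♝ · ♜│8
7│♟ ♟ ♟ ♟ ♟ ♟ ♟ ·│7
6│· · ♞ · · · · ·│6
5│· · · ♞ ♘ · · ♟│5
4│· · · · · · · ·│4
3│· ♙ ♘ · · · · ·│3
2│♙ · ♙ ♙ ♙ ♙ ♙ ♙│2
1│♖ · ♗ ♕ ♔ ♗ · ♖│1
  ─────────────────
  a b c d e f g h



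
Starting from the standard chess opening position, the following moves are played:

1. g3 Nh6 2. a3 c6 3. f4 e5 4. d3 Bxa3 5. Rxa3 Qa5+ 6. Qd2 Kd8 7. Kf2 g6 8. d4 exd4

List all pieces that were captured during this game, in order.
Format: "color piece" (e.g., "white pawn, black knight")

Tracking captures:
  Bxa3: captured white pawn
  Rxa3: captured black bishop
  exd4: captured white pawn

white pawn, black bishop, white pawn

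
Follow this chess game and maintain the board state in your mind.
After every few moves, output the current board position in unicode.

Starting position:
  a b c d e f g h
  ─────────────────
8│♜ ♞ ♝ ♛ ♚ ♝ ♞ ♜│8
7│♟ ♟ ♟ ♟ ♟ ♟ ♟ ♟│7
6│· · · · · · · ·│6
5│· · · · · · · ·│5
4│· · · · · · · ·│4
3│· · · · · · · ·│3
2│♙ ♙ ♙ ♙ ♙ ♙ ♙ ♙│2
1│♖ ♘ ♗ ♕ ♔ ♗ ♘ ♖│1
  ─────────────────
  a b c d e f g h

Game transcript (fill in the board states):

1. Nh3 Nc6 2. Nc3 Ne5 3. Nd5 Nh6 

  a b c d e f g h
  ─────────────────
8│♜ · ♝ ♛ ♚ ♝ · ♜│8
7│♟ ♟ ♟ ♟ ♟ ♟ ♟ ♟│7
6│· · · · · · · ♞│6
5│· · · ♘ ♞ · · ·│5
4│· · · · · · · ·│4
3│· · · · · · · ♘│3
2│♙ ♙ ♙ ♙ ♙ ♙ ♙ ♙│2
1│♖ · ♗ ♕ ♔ ♗ · ♖│1
  ─────────────────
  a b c d e f g h

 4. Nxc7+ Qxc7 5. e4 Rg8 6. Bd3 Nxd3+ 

  a b c d e f g h
  ─────────────────
8│♜ · ♝ · ♚ ♝ ♜ ·│8
7│♟ ♟ ♛ ♟ ♟ ♟ ♟ ♟│7
6│· · · · · · · ♞│6
5│· · · · · · · ·│5
4│· · · · ♙ · · ·│4
3│· · · ♞ · · · ♘│3
2│♙ ♙ ♙ ♙ · ♙ ♙ ♙│2
1│♖ · ♗ ♕ ♔ · · ♖│1
  ─────────────────
  a b c d e f g h

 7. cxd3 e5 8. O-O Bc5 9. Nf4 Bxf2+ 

  a b c d e f g h
  ─────────────────
8│♜ · ♝ · ♚ · ♜ ·│8
7│♟ ♟ ♛ ♟ · ♟ ♟ ♟│7
6│· · · · · · · ♞│6
5│· · · · ♟ · · ·│5
4│· · · · ♙ ♘ · ·│4
3│· · · ♙ · · · ·│3
2│♙ ♙ · ♙ · ♝ ♙ ♙│2
1│♖ · ♗ ♕ · ♖ ♔ ·│1
  ─────────────────
  a b c d e f g h

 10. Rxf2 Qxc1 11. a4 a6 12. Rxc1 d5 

  a b c d e f g h
  ─────────────────
8│♜ · ♝ · ♚ · ♜ ·│8
7│· ♟ · · · ♟ ♟ ♟│7
6│♟ · · · · · · ♞│6
5│· · · ♟ ♟ · · ·│5
4│♙ · · · ♙ ♘ · ·│4
3│· · · ♙ · · · ·│3
2│· ♙ · ♙ · ♖ ♙ ♙│2
1│· · ♖ ♕ · · ♔ ·│1
  ─────────────────
  a b c d e f g h

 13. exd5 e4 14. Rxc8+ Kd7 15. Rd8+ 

  a b c d e f g h
  ─────────────────
8│♜ · · ♖ · · ♜ ·│8
7│· ♟ · ♚ · ♟ ♟ ♟│7
6│♟ · · · · · · ♞│6
5│· · · ♙ · · · ·│5
4│♙ · · · ♟ ♘ · ·│4
3│· · · ♙ · · · ·│3
2│· ♙ · ♙ · ♖ ♙ ♙│2
1│· · · ♕ · · ♔ ·│1
  ─────────────────
  a b c d e f g h


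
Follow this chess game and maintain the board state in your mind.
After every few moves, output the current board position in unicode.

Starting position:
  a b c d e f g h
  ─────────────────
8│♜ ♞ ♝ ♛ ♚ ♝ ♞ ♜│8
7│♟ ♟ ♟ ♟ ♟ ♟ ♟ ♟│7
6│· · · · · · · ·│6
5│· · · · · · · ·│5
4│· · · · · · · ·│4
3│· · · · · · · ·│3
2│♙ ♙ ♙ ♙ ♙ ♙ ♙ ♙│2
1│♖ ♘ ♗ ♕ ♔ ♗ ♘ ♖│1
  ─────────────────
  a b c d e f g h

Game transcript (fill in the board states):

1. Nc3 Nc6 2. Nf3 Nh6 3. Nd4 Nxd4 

  a b c d e f g h
  ─────────────────
8│♜ · ♝ ♛ ♚ ♝ · ♜│8
7│♟ ♟ ♟ ♟ ♟ ♟ ♟ ♟│7
6│· · · · · · · ♞│6
5│· · · · · · · ·│5
4│· · · ♞ · · · ·│4
3│· · ♘ · · · · ·│3
2│♙ ♙ ♙ ♙ ♙ ♙ ♙ ♙│2
1│♖ · ♗ ♕ ♔ ♗ · ♖│1
  ─────────────────
  a b c d e f g h

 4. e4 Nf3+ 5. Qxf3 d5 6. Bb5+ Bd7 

  a b c d e f g h
  ─────────────────
8│♜ · · ♛ ♚ ♝ · ♜│8
7│♟ ♟ ♟ ♝ ♟ ♟ ♟ ♟│7
6│· · · · · · · ♞│6
5│· ♗ · ♟ · · · ·│5
4│· · · · ♙ · · ·│4
3│· · ♘ · · ♕ · ·│3
2│♙ ♙ ♙ ♙ · ♙ ♙ ♙│2
1│♖ · ♗ · ♔ · · ♖│1
  ─────────────────
  a b c d e f g h

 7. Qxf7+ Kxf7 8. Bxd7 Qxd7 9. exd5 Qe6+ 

  a b c d e f g h
  ─────────────────
8│♜ · · · · ♝ · ♜│8
7│♟ ♟ ♟ · ♟ ♚ ♟ ♟│7
6│· · · · ♛ · · ♞│6
5│· · · ♙ · · · ·│5
4│· · · · · · · ·│4
3│· · ♘ · · · · ·│3
2│♙ ♙ ♙ ♙ · ♙ ♙ ♙│2
1│♖ · ♗ · ♔ · · ♖│1
  ─────────────────
  a b c d e f g h

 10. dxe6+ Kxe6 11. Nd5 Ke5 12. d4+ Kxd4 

  a b c d e f g h
  ─────────────────
8│♜ · · · · ♝ · ♜│8
7│♟ ♟ ♟ · ♟ · ♟ ♟│7
6│· · · · · · · ♞│6
5│· · · ♘ · · · ·│5
4│· · · ♚ · · · ·│4
3│· · · · · · · ·│3
2│♙ ♙ ♙ · · ♙ ♙ ♙│2
1│♖ · ♗ · ♔ · · ♖│1
  ─────────────────
  a b c d e f g h



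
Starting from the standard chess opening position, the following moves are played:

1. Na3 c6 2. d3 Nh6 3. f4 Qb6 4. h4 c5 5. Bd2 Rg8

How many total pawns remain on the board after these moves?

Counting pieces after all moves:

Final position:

  a b c d e f g h
  ─────────────────
8│♜ ♞ ♝ · ♚ ♝ ♜ ·│8
7│♟ ♟ · ♟ ♟ ♟ ♟ ♟│7
6│· ♛ · · · · · ♞│6
5│· · ♟ · · · · ·│5
4│· · · · · ♙ · ♙│4
3│♘ · · ♙ · · · ·│3
2│♙ ♙ ♙ ♗ ♙ · ♙ ·│2
1│♖ · · ♕ ♔ ♗ ♘ ♖│1
  ─────────────────
  a b c d e f g h


16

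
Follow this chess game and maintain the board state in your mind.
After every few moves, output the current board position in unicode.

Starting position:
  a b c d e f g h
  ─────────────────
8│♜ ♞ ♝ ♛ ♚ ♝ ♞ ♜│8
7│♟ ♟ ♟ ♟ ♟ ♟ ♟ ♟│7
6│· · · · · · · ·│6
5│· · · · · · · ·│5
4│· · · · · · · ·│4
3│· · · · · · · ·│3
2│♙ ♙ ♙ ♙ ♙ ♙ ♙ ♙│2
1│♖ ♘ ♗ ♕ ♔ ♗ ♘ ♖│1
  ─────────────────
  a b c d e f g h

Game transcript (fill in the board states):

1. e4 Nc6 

  a b c d e f g h
  ─────────────────
8│♜ · ♝ ♛ ♚ ♝ ♞ ♜│8
7│♟ ♟ ♟ ♟ ♟ ♟ ♟ ♟│7
6│· · ♞ · · · · ·│6
5│· · · · · · · ·│5
4│· · · · ♙ · · ·│4
3│· · · · · · · ·│3
2│♙ ♙ ♙ ♙ · ♙ ♙ ♙│2
1│♖ ♘ ♗ ♕ ♔ ♗ ♘ ♖│1
  ─────────────────
  a b c d e f g h

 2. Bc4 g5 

  a b c d e f g h
  ─────────────────
8│♜ · ♝ ♛ ♚ ♝ ♞ ♜│8
7│♟ ♟ ♟ ♟ ♟ ♟ · ♟│7
6│· · ♞ · · · · ·│6
5│· · · · · · ♟ ·│5
4│· · ♗ · ♙ · · ·│4
3│· · · · · · · ·│3
2│♙ ♙ ♙ ♙ · ♙ ♙ ♙│2
1│♖ ♘ ♗ ♕ ♔ · ♘ ♖│1
  ─────────────────
  a b c d e f g h

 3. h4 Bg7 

  a b c d e f g h
  ─────────────────
8│♜ · ♝ ♛ ♚ · ♞ ♜│8
7│♟ ♟ ♟ ♟ ♟ ♟ ♝ ♟│7
6│· · ♞ · · · · ·│6
5│· · · · · · ♟ ·│5
4│· · ♗ · ♙ · · ♙│4
3│· · · · · · · ·│3
2│♙ ♙ ♙ ♙ · ♙ ♙ ·│2
1│♖ ♘ ♗ ♕ ♔ · ♘ ♖│1
  ─────────────────
  a b c d e f g h

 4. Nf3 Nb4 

  a b c d e f g h
  ─────────────────
8│♜ · ♝ ♛ ♚ · ♞ ♜│8
7│♟ ♟ ♟ ♟ ♟ ♟ ♝ ♟│7
6│· · · · · · · ·│6
5│· · · · · · ♟ ·│5
4│· ♞ ♗ · ♙ · · ♙│4
3│· · · · · ♘ · ·│3
2│♙ ♙ ♙ ♙ · ♙ ♙ ·│2
1│♖ ♘ ♗ ♕ ♔ · · ♖│1
  ─────────────────
  a b c d e f g h

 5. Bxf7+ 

  a b c d e f g h
  ─────────────────
8│♜ · ♝ ♛ ♚ · ♞ ♜│8
7│♟ ♟ ♟ ♟ ♟ ♗ ♝ ♟│7
6│· · · · · · · ·│6
5│· · · · · · ♟ ·│5
4│· ♞ · · ♙ · · ♙│4
3│· · · · · ♘ · ·│3
2│♙ ♙ ♙ ♙ · ♙ ♙ ·│2
1│♖ ♘ ♗ ♕ ♔ · · ♖│1
  ─────────────────
  a b c d e f g h


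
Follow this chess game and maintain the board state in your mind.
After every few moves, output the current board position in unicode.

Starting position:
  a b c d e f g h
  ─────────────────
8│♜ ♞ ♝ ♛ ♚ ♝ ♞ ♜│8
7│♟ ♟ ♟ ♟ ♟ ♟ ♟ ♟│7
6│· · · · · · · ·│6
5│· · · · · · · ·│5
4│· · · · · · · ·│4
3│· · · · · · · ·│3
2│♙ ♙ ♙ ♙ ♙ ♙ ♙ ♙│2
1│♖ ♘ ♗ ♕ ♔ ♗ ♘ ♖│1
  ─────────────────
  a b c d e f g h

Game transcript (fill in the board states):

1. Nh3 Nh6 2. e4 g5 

  a b c d e f g h
  ─────────────────
8│♜ ♞ ♝ ♛ ♚ ♝ · ♜│8
7│♟ ♟ ♟ ♟ ♟ ♟ · ♟│7
6│· · · · · · · ♞│6
5│· · · · · · ♟ ·│5
4│· · · · ♙ · · ·│4
3│· · · · · · · ♘│3
2│♙ ♙ ♙ ♙ · ♙ ♙ ♙│2
1│♖ ♘ ♗ ♕ ♔ ♗ · ♖│1
  ─────────────────
  a b c d e f g h

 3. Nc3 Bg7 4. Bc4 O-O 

  a b c d e f g h
  ─────────────────
8│♜ ♞ ♝ ♛ · ♜ ♚ ·│8
7│♟ ♟ ♟ ♟ ♟ ♟ ♝ ♟│7
6│· · · · · · · ♞│6
5│· · · · · · ♟ ·│5
4│· · ♗ · ♙ · · ·│4
3│· · ♘ · · · · ♘│3
2│♙ ♙ ♙ ♙ · ♙ ♙ ♙│2
1│♖ · ♗ ♕ ♔ · · ♖│1
  ─────────────────
  a b c d e f g h

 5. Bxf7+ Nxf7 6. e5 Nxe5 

  a b c d e f g h
  ─────────────────
8│♜ ♞ ♝ ♛ · ♜ ♚ ·│8
7│♟ ♟ ♟ ♟ ♟ · ♝ ♟│7
6│· · · · · · · ·│6
5│· · · · ♞ · ♟ ·│5
4│· · · · · · · ·│4
3│· · ♘ · · · · ♘│3
2│♙ ♙ ♙ ♙ · ♙ ♙ ♙│2
1│♖ · ♗ ♕ ♔ · · ♖│1
  ─────────────────
  a b c d e f g h

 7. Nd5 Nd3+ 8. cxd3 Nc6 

  a b c d e f g h
  ─────────────────
8│♜ · ♝ ♛ · ♜ ♚ ·│8
7│♟ ♟ ♟ ♟ ♟ · ♝ ♟│7
6│· · ♞ · · · · ·│6
5│· · · ♘ · · ♟ ·│5
4│· · · · · · · ·│4
3│· · · ♙ · · · ♘│3
2│♙ ♙ · ♙ · ♙ ♙ ♙│2
1│♖ · ♗ ♕ ♔ · · ♖│1
  ─────────────────
  a b c d e f g h

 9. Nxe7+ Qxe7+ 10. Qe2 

  a b c d e f g h
  ─────────────────
8│♜ · ♝ · · ♜ ♚ ·│8
7│♟ ♟ ♟ ♟ ♛ · ♝ ♟│7
6│· · ♞ · · · · ·│6
5│· · · · · · ♟ ·│5
4│· · · · · · · ·│4
3│· · · ♙ · · · ♘│3
2│♙ ♙ · ♙ ♕ ♙ ♙ ♙│2
1│♖ · ♗ · ♔ · · ♖│1
  ─────────────────
  a b c d e f g h


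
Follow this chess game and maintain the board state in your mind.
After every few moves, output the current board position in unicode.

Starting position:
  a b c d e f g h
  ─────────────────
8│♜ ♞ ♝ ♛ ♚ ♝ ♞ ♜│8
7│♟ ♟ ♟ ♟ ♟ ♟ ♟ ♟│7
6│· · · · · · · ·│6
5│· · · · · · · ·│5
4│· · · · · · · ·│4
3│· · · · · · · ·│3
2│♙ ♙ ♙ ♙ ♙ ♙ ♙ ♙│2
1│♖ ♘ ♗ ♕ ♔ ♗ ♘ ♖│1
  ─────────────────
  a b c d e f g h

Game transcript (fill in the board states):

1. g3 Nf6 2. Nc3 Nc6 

  a b c d e f g h
  ─────────────────
8│♜ · ♝ ♛ ♚ ♝ · ♜│8
7│♟ ♟ ♟ ♟ ♟ ♟ ♟ ♟│7
6│· · ♞ · · ♞ · ·│6
5│· · · · · · · ·│5
4│· · · · · · · ·│4
3│· · ♘ · · · ♙ ·│3
2│♙ ♙ ♙ ♙ ♙ ♙ · ♙│2
1│♖ · ♗ ♕ ♔ ♗ ♘ ♖│1
  ─────────────────
  a b c d e f g h

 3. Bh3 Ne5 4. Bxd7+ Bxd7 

  a b c d e f g h
  ─────────────────
8│♜ · · ♛ ♚ ♝ · ♜│8
7│♟ ♟ ♟ ♝ ♟ ♟ ♟ ♟│7
6│· · · · · ♞ · ·│6
5│· · · · ♞ · · ·│5
4│· · · · · · · ·│4
3│· · ♘ · · · ♙ ·│3
2│♙ ♙ ♙ ♙ ♙ ♙ · ♙│2
1│♖ · ♗ ♕ ♔ · ♘ ♖│1
  ─────────────────
  a b c d e f g h

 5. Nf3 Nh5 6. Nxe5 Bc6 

  a b c d e f g h
  ─────────────────
8│♜ · · ♛ ♚ ♝ · ♜│8
7│♟ ♟ ♟ · ♟ ♟ ♟ ♟│7
6│· · ♝ · · · · ·│6
5│· · · · ♘ · · ♞│5
4│· · · · · · · ·│4
3│· · ♘ · · · ♙ ·│3
2│♙ ♙ ♙ ♙ ♙ ♙ · ♙│2
1│♖ · ♗ ♕ ♔ · · ♖│1
  ─────────────────
  a b c d e f g h

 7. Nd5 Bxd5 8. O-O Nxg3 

  a b c d e f g h
  ─────────────────
8│♜ · · ♛ ♚ ♝ · ♜│8
7│♟ ♟ ♟ · ♟ ♟ ♟ ♟│7
6│· · · · · · · ·│6
5│· · · ♝ ♘ · · ·│5
4│· · · · · · · ·│4
3│· · · · · · ♞ ·│3
2│♙ ♙ ♙ ♙ ♙ ♙ · ♙│2
1│♖ · ♗ ♕ · ♖ ♔ ·│1
  ─────────────────
  a b c d e f g h

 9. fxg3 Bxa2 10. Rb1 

  a b c d e f g h
  ─────────────────
8│♜ · · ♛ ♚ ♝ · ♜│8
7│♟ ♟ ♟ · ♟ ♟ ♟ ♟│7
6│· · · · · · · ·│6
5│· · · · ♘ · · ·│5
4│· · · · · · · ·│4
3│· · · · · · ♙ ·│3
2│♝ ♙ ♙ ♙ ♙ · · ♙│2
1│· ♖ ♗ ♕ · ♖ ♔ ·│1
  ─────────────────
  a b c d e f g h


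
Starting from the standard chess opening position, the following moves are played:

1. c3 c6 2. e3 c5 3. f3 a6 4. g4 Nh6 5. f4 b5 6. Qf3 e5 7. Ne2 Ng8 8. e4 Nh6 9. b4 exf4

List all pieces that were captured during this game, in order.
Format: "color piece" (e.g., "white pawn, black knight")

Tracking captures:
  exf4: captured white pawn

white pawn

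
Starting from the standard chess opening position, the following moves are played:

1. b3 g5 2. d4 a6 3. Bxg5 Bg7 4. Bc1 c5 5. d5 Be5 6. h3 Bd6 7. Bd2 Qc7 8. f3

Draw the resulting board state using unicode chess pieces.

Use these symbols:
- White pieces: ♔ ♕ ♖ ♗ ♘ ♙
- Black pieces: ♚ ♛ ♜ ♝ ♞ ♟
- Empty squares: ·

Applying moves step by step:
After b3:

♜ ♞ ♝ ♛ ♚ ♝ ♞ ♜
♟ ♟ ♟ ♟ ♟ ♟ ♟ ♟
· · · · · · · ·
· · · · · · · ·
· · · · · · · ·
· ♙ · · · · · ·
♙ · ♙ ♙ ♙ ♙ ♙ ♙
♖ ♘ ♗ ♕ ♔ ♗ ♘ ♖


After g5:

♜ ♞ ♝ ♛ ♚ ♝ ♞ ♜
♟ ♟ ♟ ♟ ♟ ♟ · ♟
· · · · · · · ·
· · · · · · ♟ ·
· · · · · · · ·
· ♙ · · · · · ·
♙ · ♙ ♙ ♙ ♙ ♙ ♙
♖ ♘ ♗ ♕ ♔ ♗ ♘ ♖


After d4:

♜ ♞ ♝ ♛ ♚ ♝ ♞ ♜
♟ ♟ ♟ ♟ ♟ ♟ · ♟
· · · · · · · ·
· · · · · · ♟ ·
· · · ♙ · · · ·
· ♙ · · · · · ·
♙ · ♙ · ♙ ♙ ♙ ♙
♖ ♘ ♗ ♕ ♔ ♗ ♘ ♖


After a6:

♜ ♞ ♝ ♛ ♚ ♝ ♞ ♜
· ♟ ♟ ♟ ♟ ♟ · ♟
♟ · · · · · · ·
· · · · · · ♟ ·
· · · ♙ · · · ·
· ♙ · · · · · ·
♙ · ♙ · ♙ ♙ ♙ ♙
♖ ♘ ♗ ♕ ♔ ♗ ♘ ♖


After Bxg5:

♜ ♞ ♝ ♛ ♚ ♝ ♞ ♜
· ♟ ♟ ♟ ♟ ♟ · ♟
♟ · · · · · · ·
· · · · · · ♗ ·
· · · ♙ · · · ·
· ♙ · · · · · ·
♙ · ♙ · ♙ ♙ ♙ ♙
♖ ♘ · ♕ ♔ ♗ ♘ ♖


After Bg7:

♜ ♞ ♝ ♛ ♚ · ♞ ♜
· ♟ ♟ ♟ ♟ ♟ ♝ ♟
♟ · · · · · · ·
· · · · · · ♗ ·
· · · ♙ · · · ·
· ♙ · · · · · ·
♙ · ♙ · ♙ ♙ ♙ ♙
♖ ♘ · ♕ ♔ ♗ ♘ ♖


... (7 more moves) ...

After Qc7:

♜ ♞ ♝ · ♚ · ♞ ♜
· ♟ ♛ ♟ ♟ ♟ · ♟
♟ · · ♝ · · · ·
· · ♟ ♙ · · · ·
· · · · · · · ·
· ♙ · · · · · ♙
♙ · ♙ ♗ ♙ ♙ ♙ ·
♖ ♘ · ♕ ♔ ♗ ♘ ♖


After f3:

♜ ♞ ♝ · ♚ · ♞ ♜
· ♟ ♛ ♟ ♟ ♟ · ♟
♟ · · ♝ · · · ·
· · ♟ ♙ · · · ·
· · · · · · · ·
· ♙ · · · ♙ · ♙
♙ · ♙ ♗ ♙ · ♙ ·
♖ ♘ · ♕ ♔ ♗ ♘ ♖



  a b c d e f g h
  ─────────────────
8│♜ ♞ ♝ · ♚ · ♞ ♜│8
7│· ♟ ♛ ♟ ♟ ♟ · ♟│7
6│♟ · · ♝ · · · ·│6
5│· · ♟ ♙ · · · ·│5
4│· · · · · · · ·│4
3│· ♙ · · · ♙ · ♙│3
2│♙ · ♙ ♗ ♙ · ♙ ·│2
1│♖ ♘ · ♕ ♔ ♗ ♘ ♖│1
  ─────────────────
  a b c d e f g h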